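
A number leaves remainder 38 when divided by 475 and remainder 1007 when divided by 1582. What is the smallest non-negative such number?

Write x = 38 + 475·k. Then 475·k ≡ 1007 − 38 ≡ 969 (mod 1582).
Need 475⁻¹ mod 1582. Extended Euclid on (1582, 475):
1582 = 3*475 + 157
475 = 3*157 + 4
157 = 39*4 + 1
4 = 4*1 + 0
Back-substitute:
1 = 157 − 39·4
1 = −39·475 + 118·157
1 = 118·1582 − 393·475
475⁻¹ ≡ 1189 (mod 1582), so k ≡ 1189·969 ≡ 445 (mod 1582).
x = 38 + 475·445 = 211413.

211413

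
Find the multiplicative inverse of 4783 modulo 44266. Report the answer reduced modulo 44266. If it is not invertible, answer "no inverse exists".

Apply the Euclidean algorithm to 44266 and 4783:
44266 = 9·4783 + 1219
4783 = 3·1219 + 1126
1219 = 1·1126 + 93
1126 = 12·93 + 10
93 = 9·10 + 3
10 = 3·3 + 1
3 = 3·1 + 0
Since gcd(4783, 44266) = 1, back-substitute to write 1 as a combination:
1 = 10 − 3·3
1 = −3·93 + 28·10
1 = 28·1126 − 339·93
1 = −339·1219 + 367·1126
1 = 367·4783 − 1440·1219
1 = −1440·44266 + 13327·4783
So 4783·13327 ≡ 1 (mod 44266).

13327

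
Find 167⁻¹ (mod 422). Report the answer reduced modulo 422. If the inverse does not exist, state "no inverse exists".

Extended Euclidean algorithm:
422 = 2*167 + 88
167 = 1*88 + 79
88 = 1*79 + 9
79 = 8*9 + 7
9 = 1*7 + 2
7 = 3*2 + 1
2 = 2*1 + 0
gcd = 1, so the inverse exists. Back-substitute:
1 = 7 − 3·2
1 = −3·9 + 4·7
1 = 4·79 − 35·9
1 = −35·88 + 39·79
1 = 39·167 − 74·88
1 = −74·422 + 187·167
So 167·187 ≡ 1 (mod 422).

187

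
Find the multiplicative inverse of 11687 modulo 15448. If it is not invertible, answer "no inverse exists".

8527

gcd(15448, 11687) by repeated division:
15448 = 1×11687 + 3761
11687 = 3×3761 + 404
3761 = 9×404 + 125
404 = 3×125 + 29
125 = 4×29 + 9
29 = 3×9 + 2
9 = 4×2 + 1
2 = 2×1 + 0
Since gcd(11687, 15448) = 1, back-substitute to write 1 as a combination:
1 = 9 − 4·2
1 = −4·29 + 13·9
1 = 13·125 − 56·29
1 = −56·404 + 181·125
1 = 181·3761 − 1685·404
1 = −1685·11687 + 5236·3761
1 = 5236·15448 − 6921·11687
So 11687·(-6921) ≡ 1 (mod 15448), and -6921 ≡ 8527 (mod 15448).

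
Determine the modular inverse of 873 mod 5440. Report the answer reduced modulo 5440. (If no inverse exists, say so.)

3097

Apply the Euclidean algorithm to 5440 and 873:
5440 = 6×873 + 202
873 = 4×202 + 65
202 = 3×65 + 7
65 = 9×7 + 2
7 = 3×2 + 1
2 = 2×1 + 0
gcd = 1, so the inverse exists. Back-substitute:
1 = 7 − 3·2
1 = −3·65 + 28·7
1 = 28·202 − 87·65
1 = −87·873 + 376·202
1 = 376·5440 − 2343·873
Thus 873·(-2343) ≡ 1 (mod 5440); reducing, -2343 mod 5440 = 3097.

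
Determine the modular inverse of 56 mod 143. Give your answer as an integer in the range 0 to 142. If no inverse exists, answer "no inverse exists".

gcd(143, 56) by repeated division:
143 = 2·56 + 31
56 = 1·31 + 25
31 = 1·25 + 6
25 = 4·6 + 1
6 = 6·1 + 0
Since gcd(56, 143) = 1, back-substitute to write 1 as a combination:
1 = 25 − 4·6
1 = −4·31 + 5·25
1 = 5·56 − 9·31
1 = −9·143 + 23·56
So 56·23 ≡ 1 (mod 143).

23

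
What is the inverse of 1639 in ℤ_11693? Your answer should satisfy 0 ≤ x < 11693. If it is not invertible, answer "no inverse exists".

no inverse exists

Compute gcd(1639, 11693):
11693 = 7×1639 + 220
1639 = 7×220 + 99
220 = 2×99 + 22
99 = 4×22 + 11
22 = 2×11 + 0
The gcd is 11, not 1, hence no inverse exists.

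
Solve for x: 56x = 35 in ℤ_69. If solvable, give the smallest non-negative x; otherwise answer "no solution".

First find gcd(56, 69):
69 = 1×56 + 13
56 = 4×13 + 4
13 = 3×4 + 1
4 = 4×1 + 0
gcd = 1, so a unique solution mod 69 exists.
Back-substitute for the Bézout coefficients:
1 = 13 − 3·4
1 = −3·56 + 13·13
1 = 13·69 − 16·56
So 56·(-16) ≡ 1 (mod 69), giving 56⁻¹ ≡ 53.
x ≡ 56⁻¹·35 ≡ 53·35 ≡ 61 (mod 69).

61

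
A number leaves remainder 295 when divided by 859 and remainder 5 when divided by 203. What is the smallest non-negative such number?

Write x = 295 + 859·k. Then 859·k ≡ 5 − 295 ≡ 116 (mod 203).
Need 859⁻¹ mod 203. Extended Euclid on (203, 47):
203 = 4×47 + 15
47 = 3×15 + 2
15 = 7×2 + 1
2 = 2×1 + 0
Back-substitute:
1 = 15 − 7·2
1 = −7·47 + 22·15
1 = 22·203 − 95·47
859⁻¹ ≡ 108 (mod 203), so k ≡ 108·116 ≡ 145 (mod 203).
x = 295 + 859·145 = 124850.

124850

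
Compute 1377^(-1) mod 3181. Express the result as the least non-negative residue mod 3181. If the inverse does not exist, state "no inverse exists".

gcd(3181, 1377) by repeated division:
3181 = 2·1377 + 427
1377 = 3·427 + 96
427 = 4·96 + 43
96 = 2·43 + 10
43 = 4·10 + 3
10 = 3·3 + 1
3 = 3·1 + 0
gcd = 1, so the inverse exists. Back-substitute:
1 = 10 − 3·3
1 = −3·43 + 13·10
1 = 13·96 − 29·43
1 = −29·427 + 129·96
1 = 129·1377 − 416·427
1 = −416·3181 + 961·1377
So 1377·961 ≡ 1 (mod 3181).

961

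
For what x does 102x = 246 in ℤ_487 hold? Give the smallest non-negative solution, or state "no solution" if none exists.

First find gcd(102, 487):
487 = 4×102 + 79
102 = 1×79 + 23
79 = 3×23 + 10
23 = 2×10 + 3
10 = 3×3 + 1
3 = 3×1 + 0
gcd = 1, so a unique solution mod 487 exists.
Back-substitute for the Bézout coefficients:
1 = 10 − 3·3
1 = −3·23 + 7·10
1 = 7·79 − 24·23
1 = −24·102 + 31·79
1 = 31·487 − 148·102
So 102·(-148) ≡ 1 (mod 487), giving 102⁻¹ ≡ 339.
x ≡ 102⁻¹·246 ≡ 339·246 ≡ 117 (mod 487).

117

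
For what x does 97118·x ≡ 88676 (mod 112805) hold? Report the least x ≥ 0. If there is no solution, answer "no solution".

First find gcd(97118, 112805):
112805 = 1×97118 + 15687
97118 = 6×15687 + 2996
15687 = 5×2996 + 707
2996 = 4×707 + 168
707 = 4×168 + 35
168 = 4×35 + 28
35 = 1×28 + 7
28 = 4×7 + 0
gcd = 7 and 7 | 88676, so solutions exist. Divide through by 7: 13874x ≡ 12668 (mod 16115).
Now find 13874⁻¹ mod 16115:
16115 = 1×13874 + 2241
13874 = 6×2241 + 428
2241 = 5×428 + 101
428 = 4×101 + 24
101 = 4×24 + 5
24 = 4×5 + 4
5 = 1×4 + 1
4 = 4×1 + 0
Back-substitute:
1 = 5 − 4
1 = −24 + 5·5
1 = 5·101 − 21·24
1 = −21·428 + 89·101
1 = 89·2241 − 466·428
1 = −466·13874 + 2885·2241
1 = 2885·16115 − 3351·13874
So 13874·(-3351) ≡ 1 (mod 16115), i.e. 13874⁻¹ ≡ 12764.
Then x ≡ 12764·12668 ≡ 12557 (mod 16115); the smallest non-negative solution is x = 12557.

12557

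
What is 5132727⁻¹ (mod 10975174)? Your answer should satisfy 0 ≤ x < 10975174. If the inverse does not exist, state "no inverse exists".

10667485

Extended Euclidean algorithm:
10975174 = 2·5132727 + 709720
5132727 = 7·709720 + 164687
709720 = 4·164687 + 50972
164687 = 3·50972 + 11771
50972 = 4·11771 + 3888
11771 = 3·3888 + 107
3888 = 36·107 + 36
107 = 2·36 + 35
36 = 1·35 + 1
35 = 35·1 + 0
Since gcd(5132727, 10975174) = 1, back-substitute to write 1 as a combination:
1 = 36 − 35
1 = −107 + 3·36
1 = 3·3888 − 109·107
1 = −109·11771 + 330·3888
1 = 330·50972 − 1429·11771
1 = −1429·164687 + 4617·50972
1 = 4617·709720 − 19897·164687
1 = −19897·5132727 + 143896·709720
1 = 143896·10975174 − 307689·5132727
So 5132727·(-307689) ≡ 1 (mod 10975174), and -307689 ≡ 10667485 (mod 10975174).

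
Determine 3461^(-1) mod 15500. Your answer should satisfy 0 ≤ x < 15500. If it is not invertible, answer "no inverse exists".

3641

Run Euclid on (15500, 3461):
15500 = 4*3461 + 1656
3461 = 2*1656 + 149
1656 = 11*149 + 17
149 = 8*17 + 13
17 = 1*13 + 4
13 = 3*4 + 1
4 = 4*1 + 0
gcd = 1, so the inverse exists. Back-substitute:
1 = 13 − 3·4
1 = −3·17 + 4·13
1 = 4·149 − 35·17
1 = −35·1656 + 389·149
1 = 389·3461 − 813·1656
1 = −813·15500 + 3641·3461
So 3461·3641 ≡ 1 (mod 15500).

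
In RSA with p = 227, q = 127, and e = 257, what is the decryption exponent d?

φ(n) = (p−1)(q−1) = 226·126 = 28476.
Need d with 257·d ≡ 1 (mod 28476). Apply the extended Euclidean algorithm:
28476 = 110*257 + 206
257 = 1*206 + 51
206 = 4*51 + 2
51 = 25*2 + 1
2 = 2*1 + 0
Back-substitute:
1 = 51 − 25·2
1 = −25·206 + 101·51
1 = 101·257 − 126·206
1 = −126·28476 + 13961·257
So 257·13961 ≡ 1 (mod 28476), hence d = 13961.

13961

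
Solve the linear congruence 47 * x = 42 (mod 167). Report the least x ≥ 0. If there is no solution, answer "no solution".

First find gcd(47, 167):
167 = 3*47 + 26
47 = 1*26 + 21
26 = 1*21 + 5
21 = 4*5 + 1
5 = 5*1 + 0
gcd = 1, so a unique solution mod 167 exists.
Back-substitute for the Bézout coefficients:
1 = 21 − 4·5
1 = −4·26 + 5·21
1 = 5·47 − 9·26
1 = −9·167 + 32·47
So 47·(32) ≡ 1 (mod 167), giving 47⁻¹ ≡ 32.
x ≡ 47⁻¹·42 ≡ 32·42 ≡ 8 (mod 167).

8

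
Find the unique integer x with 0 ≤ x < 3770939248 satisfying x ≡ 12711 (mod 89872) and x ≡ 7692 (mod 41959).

Write x = 12711 + 89872·k. Then 89872·k ≡ 7692 − 12711 ≡ 36940 (mod 41959).
Need 89872⁻¹ mod 41959. Extended Euclid on (41959, 5954):
41959 = 7×5954 + 281
5954 = 21×281 + 53
281 = 5×53 + 16
53 = 3×16 + 5
16 = 3×5 + 1
5 = 5×1 + 0
Back-substitute:
1 = 16 − 3·5
1 = −3·53 + 10·16
1 = 10·281 − 53·53
1 = −53·5954 + 1123·281
1 = 1123·41959 − 7914·5954
89872⁻¹ ≡ 34045 (mod 41959), so k ≡ 34045·36940 ≡ 27152 (mod 41959).
x = 12711 + 89872·27152 = 2440217255.

2440217255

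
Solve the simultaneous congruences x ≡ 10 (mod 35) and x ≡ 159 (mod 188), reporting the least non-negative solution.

535

Write x = 10 + 35·k. Then 35·k ≡ 159 − 10 ≡ 149 (mod 188).
Need 35⁻¹ mod 188. Extended Euclid on (188, 35):
188 = 5×35 + 13
35 = 2×13 + 9
13 = 1×9 + 4
9 = 2×4 + 1
4 = 4×1 + 0
Back-substitute:
1 = 9 − 2·4
1 = −2·13 + 3·9
1 = 3·35 − 8·13
1 = −8·188 + 43·35
35⁻¹ ≡ 43 (mod 188), so k ≡ 43·149 ≡ 15 (mod 188).
x = 10 + 35·15 = 535.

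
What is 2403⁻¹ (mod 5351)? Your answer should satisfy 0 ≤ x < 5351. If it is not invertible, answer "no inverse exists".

216

gcd(5351, 2403) by repeated division:
5351 = 2*2403 + 545
2403 = 4*545 + 223
545 = 2*223 + 99
223 = 2*99 + 25
99 = 3*25 + 24
25 = 1*24 + 1
24 = 24*1 + 0
The gcd is 1. Working backward:
1 = 25 − 24
1 = −99 + 4·25
1 = 4·223 − 9·99
1 = −9·545 + 22·223
1 = 22·2403 − 97·545
1 = −97·5351 + 216·2403
So 2403·216 ≡ 1 (mod 5351).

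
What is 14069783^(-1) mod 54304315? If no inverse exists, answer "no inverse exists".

Euclidean algorithm on 54304315, 14069783:
54304315 = 3*14069783 + 12094966
14069783 = 1*12094966 + 1974817
12094966 = 6*1974817 + 246064
1974817 = 8*246064 + 6305
246064 = 39*6305 + 169
6305 = 37*169 + 52
169 = 3*52 + 13
52 = 4*13 + 0
Since gcd = 13 > 1, 14069783 is not a unit mod 54304315.

no inverse exists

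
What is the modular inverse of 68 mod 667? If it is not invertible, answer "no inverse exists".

Extended Euclidean algorithm:
667 = 9*68 + 55
68 = 1*55 + 13
55 = 4*13 + 3
13 = 4*3 + 1
3 = 3*1 + 0
The gcd is 1. Working backward:
1 = 13 − 4·3
1 = −4·55 + 17·13
1 = 17·68 − 21·55
1 = −21·667 + 206·68
So 68·206 ≡ 1 (mod 667).

206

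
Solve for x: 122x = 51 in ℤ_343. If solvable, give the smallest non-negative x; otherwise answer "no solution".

First find gcd(122, 343):
343 = 2*122 + 99
122 = 1*99 + 23
99 = 4*23 + 7
23 = 3*7 + 2
7 = 3*2 + 1
2 = 2*1 + 0
gcd = 1, so a unique solution mod 343 exists.
Back-substitute for the Bézout coefficients:
1 = 7 − 3·2
1 = −3·23 + 10·7
1 = 10·99 − 43·23
1 = −43·122 + 53·99
1 = 53·343 − 149·122
So 122·(-149) ≡ 1 (mod 343), giving 122⁻¹ ≡ 194.
x ≡ 122⁻¹·51 ≡ 194·51 ≡ 290 (mod 343).

290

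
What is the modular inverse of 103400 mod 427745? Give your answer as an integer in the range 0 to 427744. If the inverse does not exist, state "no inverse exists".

Compute gcd(103400, 427745):
427745 = 4*103400 + 14145
103400 = 7*14145 + 4385
14145 = 3*4385 + 990
4385 = 4*990 + 425
990 = 2*425 + 140
425 = 3*140 + 5
140 = 28*5 + 0
gcd(103400, 427745) = 5 ≠ 1, so 103400 has no multiplicative inverse modulo 427745.

no inverse exists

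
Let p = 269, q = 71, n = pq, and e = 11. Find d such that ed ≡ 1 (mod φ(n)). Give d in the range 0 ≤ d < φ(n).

3411

φ(n) = (p−1)(q−1) = 268·70 = 18760.
Need d with 11·d ≡ 1 (mod 18760). Apply the extended Euclidean algorithm:
18760 = 1705×11 + 5
11 = 2×5 + 1
5 = 5×1 + 0
Back-substitute:
1 = 11 − 2·5
1 = −2·18760 + 3411·11
So 11·3411 ≡ 1 (mod 18760), hence d = 3411.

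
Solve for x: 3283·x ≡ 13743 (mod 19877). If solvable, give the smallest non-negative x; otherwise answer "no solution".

16085

First find gcd(3283, 19877):
19877 = 6·3283 + 179
3283 = 18·179 + 61
179 = 2·61 + 57
61 = 1·57 + 4
57 = 14·4 + 1
4 = 4·1 + 0
gcd = 1, so a unique solution mod 19877 exists.
Back-substitute for the Bézout coefficients:
1 = 57 − 14·4
1 = −14·61 + 15·57
1 = 15·179 − 44·61
1 = −44·3283 + 807·179
1 = 807·19877 − 4886·3283
So 3283·(-4886) ≡ 1 (mod 19877), giving 3283⁻¹ ≡ 14991.
x ≡ 3283⁻¹·13743 ≡ 14991·13743 ≡ 16085 (mod 19877).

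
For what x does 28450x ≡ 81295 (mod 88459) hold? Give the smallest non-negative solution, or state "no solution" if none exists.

First find gcd(28450, 88459):
88459 = 3*28450 + 3109
28450 = 9*3109 + 469
3109 = 6*469 + 295
469 = 1*295 + 174
295 = 1*174 + 121
174 = 1*121 + 53
121 = 2*53 + 15
53 = 3*15 + 8
15 = 1*8 + 7
8 = 1*7 + 1
7 = 7*1 + 0
gcd = 1, so a unique solution mod 88459 exists.
Back-substitute for the Bézout coefficients:
1 = 8 − 7
1 = −15 + 2·8
1 = 2·53 − 7·15
1 = −7·121 + 16·53
1 = 16·174 − 23·121
1 = −23·295 + 39·174
1 = 39·469 − 62·295
1 = −62·3109 + 411·469
1 = 411·28450 − 3761·3109
1 = −3761·88459 + 11694·28450
So 28450·(11694) ≡ 1 (mod 88459), giving 28450⁻¹ ≡ 11694.
x ≡ 28450⁻¹·81295 ≡ 11694·81295 ≡ 83316 (mod 88459).

83316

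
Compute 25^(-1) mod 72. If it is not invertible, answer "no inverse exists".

Apply the Euclidean algorithm to 72 and 25:
72 = 2*25 + 22
25 = 1*22 + 3
22 = 7*3 + 1
3 = 3*1 + 0
Since gcd(25, 72) = 1, back-substitute to write 1 as a combination:
1 = 22 − 7·3
1 = −7·25 + 8·22
1 = 8·72 − 23·25
Hence 25⁻¹ ≡ -23 ≡ 49 (mod 72).

49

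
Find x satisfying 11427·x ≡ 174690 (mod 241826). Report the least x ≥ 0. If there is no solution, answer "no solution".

no solution

gcd(11427, 241826):
241826 = 21×11427 + 1859
11427 = 6×1859 + 273
1859 = 6×273 + 221
273 = 1×221 + 52
221 = 4×52 + 13
52 = 4×13 + 0
gcd = 13, but 13 ∤ 174690, so the congruence has no solution.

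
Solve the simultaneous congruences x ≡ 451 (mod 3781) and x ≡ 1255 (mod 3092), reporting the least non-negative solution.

Write x = 451 + 3781·k. Then 3781·k ≡ 1255 − 451 ≡ 804 (mod 3092).
Need 3781⁻¹ mod 3092. Extended Euclid on (3092, 689):
3092 = 4·689 + 336
689 = 2·336 + 17
336 = 19·17 + 13
17 = 1·13 + 4
13 = 3·4 + 1
4 = 4·1 + 0
Back-substitute:
1 = 13 − 3·4
1 = −3·17 + 4·13
1 = 4·336 − 79·17
1 = −79·689 + 162·336
1 = 162·3092 − 727·689
3781⁻¹ ≡ 2365 (mod 3092), so k ≡ 2365·804 ≡ 2972 (mod 3092).
x = 451 + 3781·2972 = 11237583.

11237583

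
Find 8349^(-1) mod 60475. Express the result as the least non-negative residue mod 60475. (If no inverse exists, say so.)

50624

Apply the Euclidean algorithm to 60475 and 8349:
60475 = 7×8349 + 2032
8349 = 4×2032 + 221
2032 = 9×221 + 43
221 = 5×43 + 6
43 = 7×6 + 1
6 = 6×1 + 0
Since gcd(8349, 60475) = 1, back-substitute to write 1 as a combination:
1 = 43 − 7·6
1 = −7·221 + 36·43
1 = 36·2032 − 331·221
1 = −331·8349 + 1360·2032
1 = 1360·60475 − 9851·8349
So 8349·(-9851) ≡ 1 (mod 60475), and -9851 ≡ 50624 (mod 60475).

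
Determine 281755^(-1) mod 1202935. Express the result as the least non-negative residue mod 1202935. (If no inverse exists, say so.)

no inverse exists

Euclidean algorithm on 1202935, 281755:
1202935 = 4·281755 + 75915
281755 = 3·75915 + 54010
75915 = 1·54010 + 21905
54010 = 2·21905 + 10200
21905 = 2·10200 + 1505
10200 = 6·1505 + 1170
1505 = 1·1170 + 335
1170 = 3·335 + 165
335 = 2·165 + 5
165 = 33·5 + 0
Since gcd = 5 > 1, 281755 is not a unit mod 1202935.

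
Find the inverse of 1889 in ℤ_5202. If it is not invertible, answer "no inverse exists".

gcd(5202, 1889) by repeated division:
5202 = 2*1889 + 1424
1889 = 1*1424 + 465
1424 = 3*465 + 29
465 = 16*29 + 1
29 = 29*1 + 0
The gcd is 1. Working backward:
1 = 465 − 16·29
1 = −16·1424 + 49·465
1 = 49·1889 − 65·1424
1 = −65·5202 + 179·1889
So 1889·179 ≡ 1 (mod 5202).

179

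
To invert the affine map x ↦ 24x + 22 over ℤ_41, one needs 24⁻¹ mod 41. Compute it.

Run Euclid on (41, 24):
41 = 1·24 + 17
24 = 1·17 + 7
17 = 2·7 + 3
7 = 2·3 + 1
3 = 3·1 + 0
The gcd is 1. Working backward:
1 = 7 − 2·3
1 = −2·17 + 5·7
1 = 5·24 − 7·17
1 = −7·41 + 12·24
So 24·12 ≡ 1 (mod 41).

12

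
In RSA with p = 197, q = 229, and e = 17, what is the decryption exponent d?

φ(n) = (p−1)(q−1) = 196·228 = 44688.
Need d with 17·d ≡ 1 (mod 44688). Apply the extended Euclidean algorithm:
44688 = 2628*17 + 12
17 = 1*12 + 5
12 = 2*5 + 2
5 = 2*2 + 1
2 = 2*1 + 0
Back-substitute:
1 = 5 − 2·2
1 = −2·12 + 5·5
1 = 5·17 − 7·12
1 = −7·44688 + 18401·17
So 17·18401 ≡ 1 (mod 44688), hence d = 18401.

18401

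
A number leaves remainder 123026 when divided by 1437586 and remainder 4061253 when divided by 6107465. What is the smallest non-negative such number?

4014727856608

Write x = 123026 + 1437586·k. Then 1437586·k ≡ 4061253 − 123026 ≡ 3938227 (mod 6107465).
Need 1437586⁻¹ mod 6107465. Extended Euclid on (6107465, 1437586):
6107465 = 4·1437586 + 357121
1437586 = 4·357121 + 9102
357121 = 39·9102 + 2143
9102 = 4·2143 + 530
2143 = 4·530 + 23
530 = 23·23 + 1
23 = 23·1 + 0
Back-substitute:
1 = 530 − 23·23
1 = −23·2143 + 93·530
1 = 93·9102 − 395·2143
1 = −395·357121 + 15498·9102
1 = 15498·1437586 − 62387·357121
1 = −62387·6107465 + 265046·1437586
1437586⁻¹ ≡ 265046 (mod 6107465), so k ≡ 265046·3938227 ≡ 2792687 (mod 6107465).
x = 123026 + 1437586·2792687 = 4014727856608.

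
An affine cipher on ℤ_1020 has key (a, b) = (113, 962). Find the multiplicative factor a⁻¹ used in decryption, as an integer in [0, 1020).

677

Run Euclid on (1020, 113):
1020 = 9·113 + 3
113 = 37·3 + 2
3 = 1·2 + 1
2 = 2·1 + 0
The gcd is 1. Working backward:
1 = 3 − 2
1 = −113 + 38·3
1 = 38·1020 − 343·113
So 113·(-343) ≡ 1 (mod 1020), and -343 ≡ 677 (mod 1020).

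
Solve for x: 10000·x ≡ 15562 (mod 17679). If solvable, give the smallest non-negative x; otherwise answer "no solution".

7996

First find gcd(10000, 17679):
17679 = 1·10000 + 7679
10000 = 1·7679 + 2321
7679 = 3·2321 + 716
2321 = 3·716 + 173
716 = 4·173 + 24
173 = 7·24 + 5
24 = 4·5 + 4
5 = 1·4 + 1
4 = 4·1 + 0
gcd = 1, so a unique solution mod 17679 exists.
Back-substitute for the Bézout coefficients:
1 = 5 − 4
1 = −24 + 5·5
1 = 5·173 − 36·24
1 = −36·716 + 149·173
1 = 149·2321 − 483·716
1 = −483·7679 + 1598·2321
1 = 1598·10000 − 2081·7679
1 = −2081·17679 + 3679·10000
So 10000·(3679) ≡ 1 (mod 17679), giving 10000⁻¹ ≡ 3679.
x ≡ 10000⁻¹·15562 ≡ 3679·15562 ≡ 7996 (mod 17679).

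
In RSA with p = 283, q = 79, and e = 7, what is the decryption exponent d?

9427

φ(n) = (p−1)(q−1) = 282·78 = 21996.
Need d with 7·d ≡ 1 (mod 21996). Apply the extended Euclidean algorithm:
21996 = 3142*7 + 2
7 = 3*2 + 1
2 = 2*1 + 0
Back-substitute:
1 = 7 − 3·2
1 = −3·21996 + 9427·7
So 7·9427 ≡ 1 (mod 21996), hence d = 9427.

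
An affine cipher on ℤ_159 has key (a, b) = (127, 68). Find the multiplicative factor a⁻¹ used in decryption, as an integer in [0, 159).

154

Run Euclid on (159, 127):
159 = 1*127 + 32
127 = 3*32 + 31
32 = 1*31 + 1
31 = 31*1 + 0
Since gcd(127, 159) = 1, back-substitute to write 1 as a combination:
1 = 32 − 31
1 = −127 + 4·32
1 = 4·159 − 5·127
So 127·(-5) ≡ 1 (mod 159), and -5 ≡ 154 (mod 159).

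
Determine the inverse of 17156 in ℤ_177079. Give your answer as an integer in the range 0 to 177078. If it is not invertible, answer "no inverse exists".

142491

gcd(177079, 17156) by repeated division:
177079 = 10×17156 + 5519
17156 = 3×5519 + 599
5519 = 9×599 + 128
599 = 4×128 + 87
128 = 1×87 + 41
87 = 2×41 + 5
41 = 8×5 + 1
5 = 5×1 + 0
gcd = 1, so the inverse exists. Back-substitute:
1 = 41 − 8·5
1 = −8·87 + 17·41
1 = 17·128 − 25·87
1 = −25·599 + 117·128
1 = 117·5519 − 1078·599
1 = −1078·17156 + 3351·5519
1 = 3351·177079 − 34588·17156
Thus 17156·(-34588) ≡ 1 (mod 177079); reducing, -34588 mod 177079 = 142491.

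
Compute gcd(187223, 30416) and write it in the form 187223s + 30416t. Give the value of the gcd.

1

Euclidean algorithm:
187223 = 6*30416 + 4727
30416 = 6*4727 + 2054
4727 = 2*2054 + 619
2054 = 3*619 + 197
619 = 3*197 + 28
197 = 7*28 + 1
28 = 28*1 + 0
gcd(187223, 30416) = 1.
Back-substituting:
1 = 197 − 7·28
1 = −7·619 + 22·197
1 = 22·2054 − 73·619
1 = −73·4727 + 168·2054
1 = 168·30416 − 1081·4727
1 = −1081·187223 + 6654·30416
So 1 = (-1081)·187223 + (6654)·30416.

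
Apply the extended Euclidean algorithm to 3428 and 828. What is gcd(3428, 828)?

Repeated division:
3428 = 4*828 + 116
828 = 7*116 + 16
116 = 7*16 + 4
16 = 4*4 + 0
gcd(3428, 828) = 4.
Express as a combination:
4 = 116 − 7·16
4 = −7·828 + 50·116
4 = 50·3428 − 207·828
So 4 = (50)·3428 + (-207)·828.

4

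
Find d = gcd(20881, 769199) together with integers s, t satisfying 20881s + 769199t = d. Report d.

1

Euclidean algorithm:
769199 = 36×20881 + 17483
20881 = 1×17483 + 3398
17483 = 5×3398 + 493
3398 = 6×493 + 440
493 = 1×440 + 53
440 = 8×53 + 16
53 = 3×16 + 5
16 = 3×5 + 1
5 = 5×1 + 0
gcd(20881, 769199) = 1.
Working backward:
1 = 16 − 3·5
1 = −3·53 + 10·16
1 = 10·440 − 83·53
1 = −83·493 + 93·440
1 = 93·3398 − 641·493
1 = −641·17483 + 3298·3398
1 = 3298·20881 − 3939·17483
1 = −3939·769199 + 145102·20881
So 1 = (-3939)·769199 + (145102)·20881.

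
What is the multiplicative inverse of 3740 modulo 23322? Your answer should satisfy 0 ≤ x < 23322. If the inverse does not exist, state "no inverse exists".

Compute gcd(3740, 23322):
23322 = 6×3740 + 882
3740 = 4×882 + 212
882 = 4×212 + 34
212 = 6×34 + 8
34 = 4×8 + 2
8 = 4×2 + 0
gcd(3740, 23322) = 2 ≠ 1, so 3740 has no multiplicative inverse modulo 23322.

no inverse exists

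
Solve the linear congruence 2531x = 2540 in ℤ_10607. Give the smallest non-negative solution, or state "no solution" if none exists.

First find gcd(2531, 10607):
10607 = 4×2531 + 483
2531 = 5×483 + 116
483 = 4×116 + 19
116 = 6×19 + 2
19 = 9×2 + 1
2 = 2×1 + 0
gcd = 1, so a unique solution mod 10607 exists.
Back-substitute for the Bézout coefficients:
1 = 19 − 9·2
1 = −9·116 + 55·19
1 = 55·483 − 229·116
1 = −229·2531 + 1200·483
1 = 1200·10607 − 5029·2531
So 2531·(-5029) ≡ 1 (mod 10607), giving 2531⁻¹ ≡ 5578.
x ≡ 2531⁻¹·2540 ≡ 5578·2540 ≡ 7775 (mod 10607).

7775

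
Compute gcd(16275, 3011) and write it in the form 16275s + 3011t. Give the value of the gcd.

1

Euclidean algorithm:
16275 = 5*3011 + 1220
3011 = 2*1220 + 571
1220 = 2*571 + 78
571 = 7*78 + 25
78 = 3*25 + 3
25 = 8*3 + 1
3 = 3*1 + 0
gcd(16275, 3011) = 1.
Express as a combination:
1 = 25 − 8·3
1 = −8·78 + 25·25
1 = 25·571 − 183·78
1 = −183·1220 + 391·571
1 = 391·3011 − 965·1220
1 = −965·16275 + 5216·3011
So 1 = (-965)·16275 + (5216)·3011.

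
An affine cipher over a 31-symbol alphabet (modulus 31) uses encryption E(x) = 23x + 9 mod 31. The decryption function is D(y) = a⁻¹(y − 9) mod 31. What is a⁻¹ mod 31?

Extended Euclidean algorithm:
31 = 1·23 + 8
23 = 2·8 + 7
8 = 1·7 + 1
7 = 7·1 + 0
Since gcd(23, 31) = 1, back-substitute to write 1 as a combination:
1 = 8 − 7
1 = −23 + 3·8
1 = 3·31 − 4·23
Thus 23·(-4) ≡ 1 (mod 31); reducing, -4 mod 31 = 27.

27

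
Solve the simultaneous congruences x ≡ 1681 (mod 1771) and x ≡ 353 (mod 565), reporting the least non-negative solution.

76063

Write x = 1681 + 1771·k. Then 1771·k ≡ 353 − 1681 ≡ 367 (mod 565).
Need 1771⁻¹ mod 565. Extended Euclid on (565, 76):
565 = 7*76 + 33
76 = 2*33 + 10
33 = 3*10 + 3
10 = 3*3 + 1
3 = 3*1 + 0
Back-substitute:
1 = 10 − 3·3
1 = −3·33 + 10·10
1 = 10·76 − 23·33
1 = −23·565 + 171·76
1771⁻¹ ≡ 171 (mod 565), so k ≡ 171·367 ≡ 42 (mod 565).
x = 1681 + 1771·42 = 76063.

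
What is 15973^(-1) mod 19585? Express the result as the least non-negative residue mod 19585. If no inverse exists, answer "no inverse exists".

Extended Euclidean algorithm:
19585 = 1×15973 + 3612
15973 = 4×3612 + 1525
3612 = 2×1525 + 562
1525 = 2×562 + 401
562 = 1×401 + 161
401 = 2×161 + 79
161 = 2×79 + 3
79 = 26×3 + 1
3 = 3×1 + 0
Since gcd(15973, 19585) = 1, back-substitute to write 1 as a combination:
1 = 79 − 26·3
1 = −26·161 + 53·79
1 = 53·401 − 132·161
1 = −132·562 + 185·401
1 = 185·1525 − 502·562
1 = −502·3612 + 1189·1525
1 = 1189·15973 − 5258·3612
1 = −5258·19585 + 6447·15973
So 15973·6447 ≡ 1 (mod 19585).

6447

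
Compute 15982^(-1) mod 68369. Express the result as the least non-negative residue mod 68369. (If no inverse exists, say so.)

61041

gcd(68369, 15982) by repeated division:
68369 = 4·15982 + 4441
15982 = 3·4441 + 2659
4441 = 1·2659 + 1782
2659 = 1·1782 + 877
1782 = 2·877 + 28
877 = 31·28 + 9
28 = 3·9 + 1
9 = 9·1 + 0
gcd = 1, so the inverse exists. Back-substitute:
1 = 28 − 3·9
1 = −3·877 + 94·28
1 = 94·1782 − 191·877
1 = −191·2659 + 285·1782
1 = 285·4441 − 476·2659
1 = −476·15982 + 1713·4441
1 = 1713·68369 − 7328·15982
Hence 15982⁻¹ ≡ -7328 ≡ 61041 (mod 68369).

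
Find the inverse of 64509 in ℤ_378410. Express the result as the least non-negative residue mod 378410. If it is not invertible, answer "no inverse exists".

205709

Extended Euclidean algorithm:
378410 = 5*64509 + 55865
64509 = 1*55865 + 8644
55865 = 6*8644 + 4001
8644 = 2*4001 + 642
4001 = 6*642 + 149
642 = 4*149 + 46
149 = 3*46 + 11
46 = 4*11 + 2
11 = 5*2 + 1
2 = 2*1 + 0
The gcd is 1. Working backward:
1 = 11 − 5·2
1 = −5·46 + 21·11
1 = 21·149 − 68·46
1 = −68·642 + 293·149
1 = 293·4001 − 1826·642
1 = −1826·8644 + 3945·4001
1 = 3945·55865 − 25496·8644
1 = −25496·64509 + 29441·55865
1 = 29441·378410 − 172701·64509
Thus 64509·(-172701) ≡ 1 (mod 378410); reducing, -172701 mod 378410 = 205709.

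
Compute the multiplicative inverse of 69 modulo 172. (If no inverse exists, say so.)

5

Apply the Euclidean algorithm to 172 and 69:
172 = 2*69 + 34
69 = 2*34 + 1
34 = 34*1 + 0
Since gcd(69, 172) = 1, back-substitute to write 1 as a combination:
1 = 69 − 2·34
1 = −2·172 + 5·69
So 69·5 ≡ 1 (mod 172).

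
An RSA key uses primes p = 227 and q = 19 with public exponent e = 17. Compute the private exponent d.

φ(n) = (p−1)(q−1) = 226·18 = 4068.
Need d with 17·d ≡ 1 (mod 4068). Apply the extended Euclidean algorithm:
4068 = 239×17 + 5
17 = 3×5 + 2
5 = 2×2 + 1
2 = 2×1 + 0
Back-substitute:
1 = 5 − 2·2
1 = −2·17 + 7·5
1 = 7·4068 − 1675·17
So 17·(-1675) ≡ 1 (mod 4068), hence d ≡ -1675 ≡ 2393 (mod 4068).

2393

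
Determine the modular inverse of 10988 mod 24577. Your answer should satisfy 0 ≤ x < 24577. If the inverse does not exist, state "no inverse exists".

Run Euclid on (24577, 10988):
24577 = 2×10988 + 2601
10988 = 4×2601 + 584
2601 = 4×584 + 265
584 = 2×265 + 54
265 = 4×54 + 49
54 = 1×49 + 5
49 = 9×5 + 4
5 = 1×4 + 1
4 = 4×1 + 0
gcd = 1, so the inverse exists. Back-substitute:
1 = 5 − 4
1 = −49 + 10·5
1 = 10·54 − 11·49
1 = −11·265 + 54·54
1 = 54·584 − 119·265
1 = −119·2601 + 530·584
1 = 530·10988 − 2239·2601
1 = −2239·24577 + 5008·10988
So 10988·5008 ≡ 1 (mod 24577).

5008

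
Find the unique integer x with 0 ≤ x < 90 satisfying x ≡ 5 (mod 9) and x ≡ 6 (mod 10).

Write x = 5 + 9·k. Then 9·k ≡ 6 − 5 ≡ 1 (mod 10).
Need 9⁻¹ mod 10. Extended Euclid on (10, 9):
10 = 1*9 + 1
9 = 9*1 + 0
Back-substitute:
1 = 10 − 9
9⁻¹ ≡ 9 (mod 10), so k ≡ 9·1 ≡ 9 (mod 10).
x = 5 + 9·9 = 86.

86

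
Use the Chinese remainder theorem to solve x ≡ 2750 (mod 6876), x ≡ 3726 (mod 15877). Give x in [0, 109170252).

Write x = 2750 + 6876·k. Then 6876·k ≡ 3726 − 2750 ≡ 976 (mod 15877).
Need 6876⁻¹ mod 15877. Extended Euclid on (15877, 6876):
15877 = 2*6876 + 2125
6876 = 3*2125 + 501
2125 = 4*501 + 121
501 = 4*121 + 17
121 = 7*17 + 2
17 = 8*2 + 1
2 = 2*1 + 0
Back-substitute:
1 = 17 − 8·2
1 = −8·121 + 57·17
1 = 57·501 − 236·121
1 = −236·2125 + 1001·501
1 = 1001·6876 − 3239·2125
1 = −3239·15877 + 7479·6876
6876⁻¹ ≡ 7479 (mod 15877), so k ≡ 7479·976 ≡ 11961 (mod 15877).
x = 2750 + 6876·11961 = 82246586.

82246586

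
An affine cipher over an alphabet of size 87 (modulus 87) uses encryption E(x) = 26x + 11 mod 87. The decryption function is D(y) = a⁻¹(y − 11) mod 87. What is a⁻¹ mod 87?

77

Apply the Euclidean algorithm to 87 and 26:
87 = 3*26 + 9
26 = 2*9 + 8
9 = 1*8 + 1
8 = 8*1 + 0
Since gcd(26, 87) = 1, back-substitute to write 1 as a combination:
1 = 9 − 8
1 = −26 + 3·9
1 = 3·87 − 10·26
So 26·(-10) ≡ 1 (mod 87), and -10 ≡ 77 (mod 87).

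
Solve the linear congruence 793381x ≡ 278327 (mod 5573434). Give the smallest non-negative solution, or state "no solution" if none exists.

First find gcd(793381, 5573434):
5573434 = 7·793381 + 19767
793381 = 40·19767 + 2701
19767 = 7·2701 + 860
2701 = 3·860 + 121
860 = 7·121 + 13
121 = 9·13 + 4
13 = 3·4 + 1
4 = 4·1 + 0
gcd = 1, so a unique solution mod 5573434 exists.
Back-substitute for the Bézout coefficients:
1 = 13 − 3·4
1 = −3·121 + 28·13
1 = 28·860 − 199·121
1 = −199·2701 + 625·860
1 = 625·19767 − 4574·2701
1 = −4574·793381 + 183585·19767
1 = 183585·5573434 − 1289669·793381
So 793381·(-1289669) ≡ 1 (mod 5573434), giving 793381⁻¹ ≡ 4283765.
x ≡ 793381⁻¹·278327 ≡ 4283765·278327 ≡ 1739573 (mod 5573434).

1739573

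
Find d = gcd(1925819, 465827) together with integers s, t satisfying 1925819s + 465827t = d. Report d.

Euclidean algorithm:
1925819 = 4*465827 + 62511
465827 = 7*62511 + 28250
62511 = 2*28250 + 6011
28250 = 4*6011 + 4206
6011 = 1*4206 + 1805
4206 = 2*1805 + 596
1805 = 3*596 + 17
596 = 35*17 + 1
17 = 17*1 + 0
gcd(1925819, 465827) = 1.
Working backward:
1 = 596 − 35·17
1 = −35·1805 + 106·596
1 = 106·4206 − 247·1805
1 = −247·6011 + 353·4206
1 = 353·28250 − 1659·6011
1 = −1659·62511 + 3671·28250
1 = 3671·465827 − 27356·62511
1 = −27356·1925819 + 113095·465827
So 1 = (-27356)·1925819 + (113095)·465827.

1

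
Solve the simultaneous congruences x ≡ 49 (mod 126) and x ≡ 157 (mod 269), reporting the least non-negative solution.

24367

Write x = 49 + 126·k. Then 126·k ≡ 157 − 49 ≡ 108 (mod 269).
Need 126⁻¹ mod 269. Extended Euclid on (269, 126):
269 = 2*126 + 17
126 = 7*17 + 7
17 = 2*7 + 3
7 = 2*3 + 1
3 = 3*1 + 0
Back-substitute:
1 = 7 − 2·3
1 = −2·17 + 5·7
1 = 5·126 − 37·17
1 = −37·269 + 79·126
126⁻¹ ≡ 79 (mod 269), so k ≡ 79·108 ≡ 193 (mod 269).
x = 49 + 126·193 = 24367.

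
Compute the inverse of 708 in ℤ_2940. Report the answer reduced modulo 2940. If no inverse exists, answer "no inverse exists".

Euclidean algorithm on 2940, 708:
2940 = 4·708 + 108
708 = 6·108 + 60
108 = 1·60 + 48
60 = 1·48 + 12
48 = 4·12 + 0
gcd(708, 2940) = 12 ≠ 1, so 708 has no multiplicative inverse modulo 2940.

no inverse exists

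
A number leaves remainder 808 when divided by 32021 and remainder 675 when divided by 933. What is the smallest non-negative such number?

1185585

Write x = 808 + 32021·k. Then 32021·k ≡ 675 − 808 ≡ 800 (mod 933).
Need 32021⁻¹ mod 933. Extended Euclid on (933, 299):
933 = 3×299 + 36
299 = 8×36 + 11
36 = 3×11 + 3
11 = 3×3 + 2
3 = 1×2 + 1
2 = 2×1 + 0
Back-substitute:
1 = 3 − 2
1 = −11 + 4·3
1 = 4·36 − 13·11
1 = −13·299 + 108·36
1 = 108·933 − 337·299
32021⁻¹ ≡ 596 (mod 933), so k ≡ 596·800 ≡ 37 (mod 933).
x = 808 + 32021·37 = 1185585.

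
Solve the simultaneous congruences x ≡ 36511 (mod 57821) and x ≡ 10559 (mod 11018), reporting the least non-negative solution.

307875515

Write x = 36511 + 57821·k. Then 57821·k ≡ 10559 − 36511 ≡ 7102 (mod 11018).
Need 57821⁻¹ mod 11018. Extended Euclid on (11018, 2731):
11018 = 4·2731 + 94
2731 = 29·94 + 5
94 = 18·5 + 4
5 = 1·4 + 1
4 = 4·1 + 0
Back-substitute:
1 = 5 − 4
1 = −94 + 19·5
1 = 19·2731 − 552·94
1 = −552·11018 + 2227·2731
57821⁻¹ ≡ 2227 (mod 11018), so k ≡ 2227·7102 ≡ 5324 (mod 11018).
x = 36511 + 57821·5324 = 307875515.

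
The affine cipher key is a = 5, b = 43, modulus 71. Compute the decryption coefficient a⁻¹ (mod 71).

gcd(71, 5) by repeated division:
71 = 14×5 + 1
5 = 5×1 + 0
The gcd is 1. Working backward:
1 = 71 − 14·5
Thus 5·(-14) ≡ 1 (mod 71); reducing, -14 mod 71 = 57.

57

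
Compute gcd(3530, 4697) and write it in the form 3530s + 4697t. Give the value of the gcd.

Euclidean algorithm:
4697 = 1×3530 + 1167
3530 = 3×1167 + 29
1167 = 40×29 + 7
29 = 4×7 + 1
7 = 7×1 + 0
gcd(3530, 4697) = 1.
Back-substituting:
1 = 29 − 4·7
1 = −4·1167 + 161·29
1 = 161·3530 − 487·1167
1 = −487·4697 + 648·3530
So 1 = (-487)·4697 + (648)·3530.

1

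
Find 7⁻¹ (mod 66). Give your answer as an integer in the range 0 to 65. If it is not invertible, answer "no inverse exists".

Apply the Euclidean algorithm to 66 and 7:
66 = 9×7 + 3
7 = 2×3 + 1
3 = 3×1 + 0
The gcd is 1. Working backward:
1 = 7 − 2·3
1 = −2·66 + 19·7
So 7·19 ≡ 1 (mod 66).

19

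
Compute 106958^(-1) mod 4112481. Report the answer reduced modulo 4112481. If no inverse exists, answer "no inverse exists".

771566

Run Euclid on (4112481, 106958):
4112481 = 38·106958 + 48077
106958 = 2·48077 + 10804
48077 = 4·10804 + 4861
10804 = 2·4861 + 1082
4861 = 4·1082 + 533
1082 = 2·533 + 16
533 = 33·16 + 5
16 = 3·5 + 1
5 = 5·1 + 0
The gcd is 1. Working backward:
1 = 16 − 3·5
1 = −3·533 + 100·16
1 = 100·1082 − 203·533
1 = −203·4861 + 912·1082
1 = 912·10804 − 2027·4861
1 = −2027·48077 + 9020·10804
1 = 9020·106958 − 20067·48077
1 = −20067·4112481 + 771566·106958
So 106958·771566 ≡ 1 (mod 4112481).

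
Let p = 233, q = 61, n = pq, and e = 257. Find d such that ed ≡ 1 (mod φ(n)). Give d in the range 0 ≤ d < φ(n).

φ(n) = (p−1)(q−1) = 232·60 = 13920.
Need d with 257·d ≡ 1 (mod 13920). Apply the extended Euclidean algorithm:
13920 = 54·257 + 42
257 = 6·42 + 5
42 = 8·5 + 2
5 = 2·2 + 1
2 = 2·1 + 0
Back-substitute:
1 = 5 − 2·2
1 = −2·42 + 17·5
1 = 17·257 − 104·42
1 = −104·13920 + 5633·257
So 257·5633 ≡ 1 (mod 13920), hence d = 5633.

5633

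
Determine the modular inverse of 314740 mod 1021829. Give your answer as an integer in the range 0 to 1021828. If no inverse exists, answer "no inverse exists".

Extended Euclidean algorithm:
1021829 = 3×314740 + 77609
314740 = 4×77609 + 4304
77609 = 18×4304 + 137
4304 = 31×137 + 57
137 = 2×57 + 23
57 = 2×23 + 11
23 = 2×11 + 1
11 = 11×1 + 0
Since gcd(314740, 1021829) = 1, back-substitute to write 1 as a combination:
1 = 23 − 2·11
1 = −2·57 + 5·23
1 = 5·137 − 12·57
1 = −12·4304 + 377·137
1 = 377·77609 − 6798·4304
1 = −6798·314740 + 27569·77609
1 = 27569·1021829 − 89505·314740
Thus 314740·(-89505) ≡ 1 (mod 1021829); reducing, -89505 mod 1021829 = 932324.

932324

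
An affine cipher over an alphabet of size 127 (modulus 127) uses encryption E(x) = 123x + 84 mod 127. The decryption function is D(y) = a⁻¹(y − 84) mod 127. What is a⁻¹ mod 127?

Extended Euclidean algorithm:
127 = 1·123 + 4
123 = 30·4 + 3
4 = 1·3 + 1
3 = 3·1 + 0
Since gcd(123, 127) = 1, back-substitute to write 1 as a combination:
1 = 4 − 3
1 = −123 + 31·4
1 = 31·127 − 32·123
Hence 123⁻¹ ≡ -32 ≡ 95 (mod 127).

95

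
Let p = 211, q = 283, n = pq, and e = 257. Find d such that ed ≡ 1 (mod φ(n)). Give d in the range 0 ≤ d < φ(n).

φ(n) = (p−1)(q−1) = 210·282 = 59220.
Need d with 257·d ≡ 1 (mod 59220). Apply the extended Euclidean algorithm:
59220 = 230×257 + 110
257 = 2×110 + 37
110 = 2×37 + 36
37 = 1×36 + 1
36 = 36×1 + 0
Back-substitute:
1 = 37 − 36
1 = −110 + 3·37
1 = 3·257 − 7·110
1 = −7·59220 + 1613·257
So 257·1613 ≡ 1 (mod 59220), hence d = 1613.

1613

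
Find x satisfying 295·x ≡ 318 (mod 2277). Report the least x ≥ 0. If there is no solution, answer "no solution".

1128

First find gcd(295, 2277):
2277 = 7·295 + 212
295 = 1·212 + 83
212 = 2·83 + 46
83 = 1·46 + 37
46 = 1·37 + 9
37 = 4·9 + 1
9 = 9·1 + 0
gcd = 1, so a unique solution mod 2277 exists.
Back-substitute for the Bézout coefficients:
1 = 37 − 4·9
1 = −4·46 + 5·37
1 = 5·83 − 9·46
1 = −9·212 + 23·83
1 = 23·295 − 32·212
1 = −32·2277 + 247·295
So 295·(247) ≡ 1 (mod 2277), giving 295⁻¹ ≡ 247.
x ≡ 295⁻¹·318 ≡ 247·318 ≡ 1128 (mod 2277).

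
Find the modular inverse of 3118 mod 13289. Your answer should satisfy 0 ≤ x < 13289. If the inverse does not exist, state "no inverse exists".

9125

Run Euclid on (13289, 3118):
13289 = 4·3118 + 817
3118 = 3·817 + 667
817 = 1·667 + 150
667 = 4·150 + 67
150 = 2·67 + 16
67 = 4·16 + 3
16 = 5·3 + 1
3 = 3·1 + 0
gcd = 1, so the inverse exists. Back-substitute:
1 = 16 − 5·3
1 = −5·67 + 21·16
1 = 21·150 − 47·67
1 = −47·667 + 209·150
1 = 209·817 − 256·667
1 = −256·3118 + 977·817
1 = 977·13289 − 4164·3118
Thus 3118·(-4164) ≡ 1 (mod 13289); reducing, -4164 mod 13289 = 9125.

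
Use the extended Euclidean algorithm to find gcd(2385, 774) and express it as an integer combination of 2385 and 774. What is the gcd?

9

Repeated division:
2385 = 3*774 + 63
774 = 12*63 + 18
63 = 3*18 + 9
18 = 2*9 + 0
gcd(2385, 774) = 9.
Working backward:
9 = 63 − 3·18
9 = −3·774 + 37·63
9 = 37·2385 − 114·774
So 9 = (37)·2385 + (-114)·774.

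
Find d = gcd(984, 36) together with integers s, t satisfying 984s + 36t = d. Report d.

12

Repeated division:
984 = 27×36 + 12
36 = 3×12 + 0
gcd(984, 36) = 12.
Express as a combination:
12 = 984 − 27·36
So 12 = (1)·984 + (-27)·36.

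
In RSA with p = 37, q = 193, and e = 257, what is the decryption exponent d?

φ(n) = (p−1)(q−1) = 36·192 = 6912.
Need d with 257·d ≡ 1 (mod 6912). Apply the extended Euclidean algorithm:
6912 = 26×257 + 230
257 = 1×230 + 27
230 = 8×27 + 14
27 = 1×14 + 13
14 = 1×13 + 1
13 = 13×1 + 0
Back-substitute:
1 = 14 − 13
1 = −27 + 2·14
1 = 2·230 − 17·27
1 = −17·257 + 19·230
1 = 19·6912 − 511·257
So 257·(-511) ≡ 1 (mod 6912), hence d ≡ -511 ≡ 6401 (mod 6912).

6401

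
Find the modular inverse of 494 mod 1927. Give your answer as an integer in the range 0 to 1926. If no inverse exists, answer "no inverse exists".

472

Run Euclid on (1927, 494):
1927 = 3*494 + 445
494 = 1*445 + 49
445 = 9*49 + 4
49 = 12*4 + 1
4 = 4*1 + 0
Since gcd(494, 1927) = 1, back-substitute to write 1 as a combination:
1 = 49 − 12·4
1 = −12·445 + 109·49
1 = 109·494 − 121·445
1 = −121·1927 + 472·494
So 494·472 ≡ 1 (mod 1927).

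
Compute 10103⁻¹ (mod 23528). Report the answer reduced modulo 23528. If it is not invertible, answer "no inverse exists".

687

Apply the Euclidean algorithm to 23528 and 10103:
23528 = 2×10103 + 3322
10103 = 3×3322 + 137
3322 = 24×137 + 34
137 = 4×34 + 1
34 = 34×1 + 0
Since gcd(10103, 23528) = 1, back-substitute to write 1 as a combination:
1 = 137 − 4·34
1 = −4·3322 + 97·137
1 = 97·10103 − 295·3322
1 = −295·23528 + 687·10103
So 10103·687 ≡ 1 (mod 23528).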